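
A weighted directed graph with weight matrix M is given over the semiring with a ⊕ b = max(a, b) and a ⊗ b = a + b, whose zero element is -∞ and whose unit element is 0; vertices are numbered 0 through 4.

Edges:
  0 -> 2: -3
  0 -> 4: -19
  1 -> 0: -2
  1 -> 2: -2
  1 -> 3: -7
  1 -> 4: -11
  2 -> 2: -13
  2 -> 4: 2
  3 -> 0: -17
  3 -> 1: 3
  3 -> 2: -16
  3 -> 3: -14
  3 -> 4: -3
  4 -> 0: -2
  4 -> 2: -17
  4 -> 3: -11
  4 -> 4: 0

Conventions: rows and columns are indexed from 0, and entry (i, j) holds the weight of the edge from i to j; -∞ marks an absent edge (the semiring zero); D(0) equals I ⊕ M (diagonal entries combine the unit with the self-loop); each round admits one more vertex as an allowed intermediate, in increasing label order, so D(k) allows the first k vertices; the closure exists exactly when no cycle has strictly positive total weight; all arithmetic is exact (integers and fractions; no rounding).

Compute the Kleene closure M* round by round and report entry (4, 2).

D(0):
  [0, -∞, -3, -∞, -19]
  [-2, 0, -2, -7, -11]
  [-∞, -∞, 0, -∞, 2]
  [-17, 3, -16, 0, -3]
  [-2, -∞, -17, -11, 0]
D(1):
  [0, -∞, -3, -∞, -19]
  [-2, 0, -2, -7, -11]
  [-∞, -∞, 0, -∞, 2]
  [-17, 3, -16, 0, -3]
  [-2, -∞, -5, -11, 0]
D(2):
  [0, -∞, -3, -∞, -19]
  [-2, 0, -2, -7, -11]
  [-∞, -∞, 0, -∞, 2]
  [1, 3, 1, 0, -3]
  [-2, -∞, -5, -11, 0]
D(3):
  [0, -∞, -3, -∞, -1]
  [-2, 0, -2, -7, 0]
  [-∞, -∞, 0, -∞, 2]
  [1, 3, 1, 0, 3]
  [-2, -∞, -5, -11, 0]
D(4):
  [0, -∞, -3, -∞, -1]
  [-2, 0, -2, -7, 0]
  [-∞, -∞, 0, -∞, 2]
  [1, 3, 1, 0, 3]
  [-2, -8, -5, -11, 0]
D(5):
  [0, -9, -3, -12, -1]
  [-2, 0, -2, -7, 0]
  [0, -6, 0, -9, 2]
  [1, 3, 1, 0, 3]
  [-2, -8, -5, -11, 0]
Answer: M*[4][2] = -5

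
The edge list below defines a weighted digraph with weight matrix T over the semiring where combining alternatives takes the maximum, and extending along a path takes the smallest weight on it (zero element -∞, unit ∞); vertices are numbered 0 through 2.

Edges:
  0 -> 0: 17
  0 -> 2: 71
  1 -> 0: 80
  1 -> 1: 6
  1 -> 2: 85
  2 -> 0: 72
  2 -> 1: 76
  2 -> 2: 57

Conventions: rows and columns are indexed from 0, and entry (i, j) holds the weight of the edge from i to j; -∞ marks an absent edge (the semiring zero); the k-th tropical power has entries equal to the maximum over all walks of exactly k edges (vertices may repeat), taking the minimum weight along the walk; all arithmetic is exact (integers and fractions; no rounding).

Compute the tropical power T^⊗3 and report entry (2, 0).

T^⊗2:
  [71, 71, 57]
  [72, 76, 71]
  [76, 57, 76]
T^⊗3:
  [71, 57, 71]
  [76, 71, 76]
  [72, 76, 71]
Key observation: the optimum is the walk 2->1->2->0, with weight 76 min 85 min 72 = 72.
Optimal value attained by: walk 2->1->2->0.
Answer: (T^⊗3)[2][0] = 72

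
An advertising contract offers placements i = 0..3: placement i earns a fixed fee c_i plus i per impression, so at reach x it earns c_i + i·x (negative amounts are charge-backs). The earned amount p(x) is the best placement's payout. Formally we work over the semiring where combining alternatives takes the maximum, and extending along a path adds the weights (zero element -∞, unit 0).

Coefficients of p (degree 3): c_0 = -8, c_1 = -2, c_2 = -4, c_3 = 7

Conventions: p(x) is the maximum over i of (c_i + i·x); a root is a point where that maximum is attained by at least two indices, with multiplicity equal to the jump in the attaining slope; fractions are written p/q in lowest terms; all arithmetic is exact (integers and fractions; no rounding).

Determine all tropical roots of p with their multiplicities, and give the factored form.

hull edge (i=0, c=-8) to (i=1, c=-2): slope 6, span 1
hull edge (i=1, c=-2) to (i=3, c=7): slope 9/2, span 2
Factored form: p(x) = 7 ⊗ (x ⊕ (-6)) ⊗ (x ⊕ (-9/2)) ⊗ (x ⊕ (-9/2))
Answer: roots = -6 (mult 1), -9/2 (mult 2)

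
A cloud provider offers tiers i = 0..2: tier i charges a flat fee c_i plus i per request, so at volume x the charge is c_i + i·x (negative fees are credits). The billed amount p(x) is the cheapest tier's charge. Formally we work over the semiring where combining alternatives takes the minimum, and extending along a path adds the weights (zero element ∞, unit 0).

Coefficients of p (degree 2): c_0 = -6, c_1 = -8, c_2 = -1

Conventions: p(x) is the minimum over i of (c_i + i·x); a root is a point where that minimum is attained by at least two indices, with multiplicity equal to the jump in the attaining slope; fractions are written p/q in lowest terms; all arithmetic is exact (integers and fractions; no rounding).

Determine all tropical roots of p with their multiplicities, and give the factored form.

hull edge (i=0, c=-6) to (i=1, c=-8): slope -2, span 1
hull edge (i=1, c=-8) to (i=2, c=-1): slope 7, span 1
Factored form: p(x) = -1 ⊗ (x ⊕ (-7)) ⊗ (x ⊕ 2)
Answer: roots = -7 (mult 1), 2 (mult 1)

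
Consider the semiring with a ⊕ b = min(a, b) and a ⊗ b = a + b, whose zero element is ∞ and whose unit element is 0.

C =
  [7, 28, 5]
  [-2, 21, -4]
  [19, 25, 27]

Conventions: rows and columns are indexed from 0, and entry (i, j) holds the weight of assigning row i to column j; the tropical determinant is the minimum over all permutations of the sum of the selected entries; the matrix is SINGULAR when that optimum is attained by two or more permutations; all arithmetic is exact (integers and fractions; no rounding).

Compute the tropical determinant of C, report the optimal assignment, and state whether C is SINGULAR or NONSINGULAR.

σ = (0, 1, 2): 7 + 21 + 27 = 55
σ = (0, 2, 1): 7 + (-4) + 25 = 28
σ = (1, 0, 2): 28 + (-2) + 27 = 53
σ = (1, 2, 0): 28 + (-4) + 19 = 43
σ = (2, 0, 1): 5 + (-2) + 25 = 28
σ = (2, 1, 0): 5 + 21 + 19 = 45
Optimal value attained by: σ = (0, 2, 1).
Answer: det⊕(C) = 28; verdict: SINGULAR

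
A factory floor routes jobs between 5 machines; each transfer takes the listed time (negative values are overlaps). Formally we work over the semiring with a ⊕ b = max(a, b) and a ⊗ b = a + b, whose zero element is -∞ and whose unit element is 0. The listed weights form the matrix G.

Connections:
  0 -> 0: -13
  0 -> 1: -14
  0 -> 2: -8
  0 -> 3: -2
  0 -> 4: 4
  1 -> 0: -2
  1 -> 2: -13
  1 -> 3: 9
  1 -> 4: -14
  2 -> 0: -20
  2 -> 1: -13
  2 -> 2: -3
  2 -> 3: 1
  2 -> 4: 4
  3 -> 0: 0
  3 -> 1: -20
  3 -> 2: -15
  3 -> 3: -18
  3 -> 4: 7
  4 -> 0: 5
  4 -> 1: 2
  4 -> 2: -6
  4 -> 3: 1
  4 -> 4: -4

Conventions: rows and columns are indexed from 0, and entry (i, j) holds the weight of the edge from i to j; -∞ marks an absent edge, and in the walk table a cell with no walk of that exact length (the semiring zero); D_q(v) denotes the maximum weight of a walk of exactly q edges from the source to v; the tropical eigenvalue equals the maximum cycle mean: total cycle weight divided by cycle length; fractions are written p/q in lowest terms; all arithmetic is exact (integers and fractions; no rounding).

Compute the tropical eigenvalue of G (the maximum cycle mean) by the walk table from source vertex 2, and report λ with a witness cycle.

q=0: [-∞, -∞, 0, -∞, -∞]
q=1: [-20, -13, -3, 1, 4]
q=2: [9, 6, -2, 5, 8]
q=3: [13, 10, 2, 15, 13]
q=4: [18, 15, 7, 19, 22]
q=5: [27, 24, 16, 24, 26]
Optimal cycle mean attained by: cycle 1->3->4->1, total 9 + 7 + 2, length 3.
Answer: λ = 6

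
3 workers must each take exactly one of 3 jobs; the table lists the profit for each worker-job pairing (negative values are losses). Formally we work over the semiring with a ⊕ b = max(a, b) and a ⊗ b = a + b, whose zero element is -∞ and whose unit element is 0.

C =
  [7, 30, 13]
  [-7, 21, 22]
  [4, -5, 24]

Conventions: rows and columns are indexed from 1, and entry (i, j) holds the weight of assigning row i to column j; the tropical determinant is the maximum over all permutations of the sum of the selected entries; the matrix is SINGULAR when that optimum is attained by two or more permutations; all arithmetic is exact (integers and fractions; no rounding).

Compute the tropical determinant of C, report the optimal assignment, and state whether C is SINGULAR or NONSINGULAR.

σ = (1, 2, 3): 7 + 21 + 24 = 52
σ = (1, 3, 2): 7 + 22 + (-5) = 24
σ = (2, 1, 3): 30 + (-7) + 24 = 47
σ = (2, 3, 1): 30 + 22 + 4 = 56
σ = (3, 1, 2): 13 + (-7) + (-5) = 1
σ = (3, 2, 1): 13 + 21 + 4 = 38
Optimal value attained by: σ = (2, 3, 1).
Answer: det⊕(C) = 56; verdict: NONSINGULAR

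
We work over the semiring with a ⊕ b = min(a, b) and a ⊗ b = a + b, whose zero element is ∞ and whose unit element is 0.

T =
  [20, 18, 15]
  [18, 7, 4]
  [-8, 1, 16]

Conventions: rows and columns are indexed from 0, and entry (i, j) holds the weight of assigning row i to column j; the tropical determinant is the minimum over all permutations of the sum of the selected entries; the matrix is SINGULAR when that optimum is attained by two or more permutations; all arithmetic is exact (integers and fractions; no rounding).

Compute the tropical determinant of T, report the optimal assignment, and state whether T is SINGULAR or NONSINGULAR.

σ = (0, 1, 2): 20 + 7 + 16 = 43
σ = (0, 2, 1): 20 + 4 + 1 = 25
σ = (1, 0, 2): 18 + 18 + 16 = 52
σ = (1, 2, 0): 18 + 4 + (-8) = 14
σ = (2, 0, 1): 15 + 18 + 1 = 34
σ = (2, 1, 0): 15 + 7 + (-8) = 14
Optimal value attained by: σ = (1, 2, 0).
Answer: det⊕(T) = 14; verdict: SINGULAR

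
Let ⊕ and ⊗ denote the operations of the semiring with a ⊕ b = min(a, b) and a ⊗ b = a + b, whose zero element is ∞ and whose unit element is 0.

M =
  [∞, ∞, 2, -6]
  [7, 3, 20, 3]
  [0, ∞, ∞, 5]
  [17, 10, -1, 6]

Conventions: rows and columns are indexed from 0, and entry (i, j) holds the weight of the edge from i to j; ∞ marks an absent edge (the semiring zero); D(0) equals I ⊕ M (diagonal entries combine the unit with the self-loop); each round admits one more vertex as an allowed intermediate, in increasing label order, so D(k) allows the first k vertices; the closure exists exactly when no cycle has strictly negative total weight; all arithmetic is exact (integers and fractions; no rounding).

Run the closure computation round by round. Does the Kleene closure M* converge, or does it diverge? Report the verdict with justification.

D(0):
  [0, ∞, 2, -6]
  [7, 0, 20, 3]
  [0, ∞, 0, 5]
  [17, 10, -1, 0]
D(1):
  [0, ∞, 2, -6]
  [7, 0, 9, 1]
  [0, ∞, 0, -6]
  [17, 10, -1, 0]
D(2):
  [0, ∞, 2, -6]
  [7, 0, 9, 1]
  [0, ∞, 0, -6]
  [17, 10, -1, 0]
Detection: at round 3, diagonal entry (3, 3) turns strictly negative.
Key observation: the cycle 3->2->0->3 has total weight (-1) + 0 + (-6), which is strictly negative.
Answer: DIVERGES — negative cycle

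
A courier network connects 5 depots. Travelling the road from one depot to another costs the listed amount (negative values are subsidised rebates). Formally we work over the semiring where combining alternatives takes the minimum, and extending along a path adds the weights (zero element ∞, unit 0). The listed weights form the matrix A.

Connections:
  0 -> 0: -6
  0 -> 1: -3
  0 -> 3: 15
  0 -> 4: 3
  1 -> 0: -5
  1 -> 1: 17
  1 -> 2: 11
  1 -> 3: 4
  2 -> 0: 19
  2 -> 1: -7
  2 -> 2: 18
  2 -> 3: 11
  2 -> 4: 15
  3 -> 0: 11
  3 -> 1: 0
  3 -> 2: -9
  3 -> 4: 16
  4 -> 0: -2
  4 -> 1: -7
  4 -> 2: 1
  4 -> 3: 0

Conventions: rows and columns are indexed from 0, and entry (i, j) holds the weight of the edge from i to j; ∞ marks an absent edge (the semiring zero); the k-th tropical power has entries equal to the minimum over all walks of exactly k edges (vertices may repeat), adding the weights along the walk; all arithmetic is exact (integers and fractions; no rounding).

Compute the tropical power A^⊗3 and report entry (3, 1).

A^⊗2:
  [-12, -9, 4, 1, -3]
  [-11, -8, -5, 10, -2]
  [-12, 8, 2, -3, 22]
  [-5, -16, 9, 2, 6]
  [-12, -6, -9, -3, 1]
A^⊗3:
  [-18, -15, -8, -5, -9]
  [-17, -14, -1, -4, -8]
  [-18, -15, -12, 3, -9]
  [-21, -8, -7, -12, -2]
  [-18, -16, -12, -2, -9]
Key observation: the optimum is the walk 3->1->0->1, with weight 0 + (-5) + (-3) = -8.
Optimal value attained by: walk 3->1->0->1.
Answer: (A^⊗3)[3][1] = -8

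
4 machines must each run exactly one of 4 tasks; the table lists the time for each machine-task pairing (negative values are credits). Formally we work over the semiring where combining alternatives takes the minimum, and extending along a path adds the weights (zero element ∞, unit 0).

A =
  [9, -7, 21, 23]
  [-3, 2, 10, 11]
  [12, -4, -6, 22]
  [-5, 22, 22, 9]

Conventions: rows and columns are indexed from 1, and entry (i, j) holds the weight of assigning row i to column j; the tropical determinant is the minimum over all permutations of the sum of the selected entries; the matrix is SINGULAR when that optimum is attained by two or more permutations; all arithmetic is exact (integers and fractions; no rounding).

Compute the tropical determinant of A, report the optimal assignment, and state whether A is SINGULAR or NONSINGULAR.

σ = (1, 2, 3, 4): 9 + 2 + (-6) + 9 = 14
σ = (1, 2, 4, 3): 9 + 2 + 22 + 22 = 55
σ = (1, 3, 2, 4): 9 + 10 + (-4) + 9 = 24
σ = (1, 3, 4, 2): 9 + 10 + 22 + 22 = 63
σ = (1, 4, 2, 3): 9 + 11 + (-4) + 22 = 38
σ = (1, 4, 3, 2): 9 + 11 + (-6) + 22 = 36
σ = (2, 1, 3, 4): (-7) + (-3) + (-6) + 9 = -7
σ = (2, 1, 4, 3): (-7) + (-3) + 22 + 22 = 34
σ = (2, 3, 1, 4): (-7) + 10 + 12 + 9 = 24
σ = (2, 3, 4, 1): (-7) + 10 + 22 + (-5) = 20
σ = (2, 4, 1, 3): (-7) + 11 + 12 + 22 = 38
σ = (2, 4, 3, 1): (-7) + 11 + (-6) + (-5) = -7
σ = (3, 1, 2, 4): 21 + (-3) + (-4) + 9 = 23
σ = (3, 1, 4, 2): 21 + (-3) + 22 + 22 = 62
σ = (3, 2, 1, 4): 21 + 2 + 12 + 9 = 44
σ = (3, 2, 4, 1): 21 + 2 + 22 + (-5) = 40
σ = (3, 4, 1, 2): 21 + 11 + 12 + 22 = 66
σ = (3, 4, 2, 1): 21 + 11 + (-4) + (-5) = 23
σ = (4, 1, 2, 3): 23 + (-3) + (-4) + 22 = 38
σ = (4, 1, 3, 2): 23 + (-3) + (-6) + 22 = 36
σ = (4, 2, 1, 3): 23 + 2 + 12 + 22 = 59
σ = (4, 2, 3, 1): 23 + 2 + (-6) + (-5) = 14
σ = (4, 3, 1, 2): 23 + 10 + 12 + 22 = 67
σ = (4, 3, 2, 1): 23 + 10 + (-4) + (-5) = 24
Optimal value attained by: σ = (2, 1, 3, 4).
Answer: det⊕(A) = -7; verdict: SINGULAR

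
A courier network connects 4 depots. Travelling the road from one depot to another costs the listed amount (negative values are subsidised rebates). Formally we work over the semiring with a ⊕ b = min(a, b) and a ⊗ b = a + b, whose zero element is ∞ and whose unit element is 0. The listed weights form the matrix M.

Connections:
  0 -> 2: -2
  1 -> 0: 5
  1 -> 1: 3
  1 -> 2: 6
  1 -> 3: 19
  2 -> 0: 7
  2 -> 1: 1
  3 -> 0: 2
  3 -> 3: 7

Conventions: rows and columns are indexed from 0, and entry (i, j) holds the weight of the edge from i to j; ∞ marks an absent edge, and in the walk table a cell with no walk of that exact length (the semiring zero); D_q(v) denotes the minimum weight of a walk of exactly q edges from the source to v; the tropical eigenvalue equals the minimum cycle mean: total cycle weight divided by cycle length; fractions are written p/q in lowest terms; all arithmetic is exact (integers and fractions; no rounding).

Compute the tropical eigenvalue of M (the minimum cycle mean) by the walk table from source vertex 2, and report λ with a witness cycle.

q=0: [∞, ∞, 0, ∞]
q=1: [7, 1, ∞, ∞]
q=2: [6, 4, 5, 20]
q=3: [9, 6, 4, 23]
q=4: [11, 5, 7, 25]
Optimal cycle mean attained by: cycle 0->2->1->0, total (-2) + 1 + 5, length 3.
Answer: λ = 4/3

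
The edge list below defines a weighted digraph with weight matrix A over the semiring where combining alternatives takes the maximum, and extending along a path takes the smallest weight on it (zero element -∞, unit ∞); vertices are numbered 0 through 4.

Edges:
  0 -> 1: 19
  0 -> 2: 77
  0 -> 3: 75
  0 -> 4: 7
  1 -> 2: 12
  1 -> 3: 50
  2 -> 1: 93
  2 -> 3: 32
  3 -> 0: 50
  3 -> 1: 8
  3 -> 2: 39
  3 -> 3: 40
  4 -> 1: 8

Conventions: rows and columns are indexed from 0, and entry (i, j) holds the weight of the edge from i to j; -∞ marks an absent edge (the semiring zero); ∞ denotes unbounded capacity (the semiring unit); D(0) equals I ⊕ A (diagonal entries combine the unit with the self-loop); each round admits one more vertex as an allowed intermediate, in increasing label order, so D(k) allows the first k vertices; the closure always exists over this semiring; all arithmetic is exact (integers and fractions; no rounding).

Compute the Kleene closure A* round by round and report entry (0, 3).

D(0):
  [∞, 19, 77, 75, 7]
  [-∞, ∞, 12, 50, -∞]
  [-∞, 93, ∞, 32, -∞]
  [50, 8, 39, ∞, -∞]
  [-∞, 8, -∞, -∞, ∞]
D(1):
  [∞, 19, 77, 75, 7]
  [-∞, ∞, 12, 50, -∞]
  [-∞, 93, ∞, 32, -∞]
  [50, 19, 50, ∞, 7]
  [-∞, 8, -∞, -∞, ∞]
D(2):
  [∞, 19, 77, 75, 7]
  [-∞, ∞, 12, 50, -∞]
  [-∞, 93, ∞, 50, -∞]
  [50, 19, 50, ∞, 7]
  [-∞, 8, 8, 8, ∞]
D(3):
  [∞, 77, 77, 75, 7]
  [-∞, ∞, 12, 50, -∞]
  [-∞, 93, ∞, 50, -∞]
  [50, 50, 50, ∞, 7]
  [-∞, 8, 8, 8, ∞]
D(4):
  [∞, 77, 77, 75, 7]
  [50, ∞, 50, 50, 7]
  [50, 93, ∞, 50, 7]
  [50, 50, 50, ∞, 7]
  [8, 8, 8, 8, ∞]
D(5):
  [∞, 77, 77, 75, 7]
  [50, ∞, 50, 50, 7]
  [50, 93, ∞, 50, 7]
  [50, 50, 50, ∞, 7]
  [8, 8, 8, 8, ∞]
Answer: A*[0][3] = 75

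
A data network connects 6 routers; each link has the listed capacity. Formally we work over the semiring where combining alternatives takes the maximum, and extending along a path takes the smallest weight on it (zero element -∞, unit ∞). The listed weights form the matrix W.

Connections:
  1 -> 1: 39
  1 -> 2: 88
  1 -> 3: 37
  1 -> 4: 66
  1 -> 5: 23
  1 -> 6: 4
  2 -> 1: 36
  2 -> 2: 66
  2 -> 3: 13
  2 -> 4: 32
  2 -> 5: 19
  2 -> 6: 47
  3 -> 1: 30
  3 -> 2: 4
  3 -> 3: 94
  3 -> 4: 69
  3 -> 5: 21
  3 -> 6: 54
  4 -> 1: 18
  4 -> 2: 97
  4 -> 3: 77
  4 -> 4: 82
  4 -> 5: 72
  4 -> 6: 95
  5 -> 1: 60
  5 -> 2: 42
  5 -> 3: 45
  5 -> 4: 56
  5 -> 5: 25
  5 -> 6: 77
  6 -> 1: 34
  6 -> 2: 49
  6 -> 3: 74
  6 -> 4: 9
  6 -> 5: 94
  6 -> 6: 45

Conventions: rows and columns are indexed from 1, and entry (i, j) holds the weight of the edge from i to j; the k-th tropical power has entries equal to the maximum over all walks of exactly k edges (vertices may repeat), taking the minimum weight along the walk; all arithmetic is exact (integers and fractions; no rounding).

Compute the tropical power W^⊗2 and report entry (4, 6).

W^⊗2:
  [39, 66, 66, 66, 66, 66]
  [36, 66, 47, 36, 47, 47]
  [34, 69, 94, 69, 69, 69]
  [60, 82, 77, 82, 94, 82]
  [39, 60, 74, 60, 77, 56]
  [60, 49, 74, 69, 45, 77]
Key observation: the optimum is the walk 4->4->6, with weight 82 min 95 = 82.
Optimal value attained by: walk 4->4->6.
Answer: (W^⊗2)[4][6] = 82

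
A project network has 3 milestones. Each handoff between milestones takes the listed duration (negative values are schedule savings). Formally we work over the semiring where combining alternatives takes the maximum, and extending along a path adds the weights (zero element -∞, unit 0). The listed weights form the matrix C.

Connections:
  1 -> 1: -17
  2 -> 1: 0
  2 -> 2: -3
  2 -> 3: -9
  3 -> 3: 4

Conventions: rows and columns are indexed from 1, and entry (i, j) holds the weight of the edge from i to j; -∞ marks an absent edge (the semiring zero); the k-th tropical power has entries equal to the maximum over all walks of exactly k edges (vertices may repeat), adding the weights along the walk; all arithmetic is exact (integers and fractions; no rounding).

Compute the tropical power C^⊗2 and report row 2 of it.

C^⊗2:
  [-34, -∞, -∞]
  [-3, -6, -5]
  [-∞, -∞, 8]
Answer: row 2 of C^⊗2 = [-3, -6, -5]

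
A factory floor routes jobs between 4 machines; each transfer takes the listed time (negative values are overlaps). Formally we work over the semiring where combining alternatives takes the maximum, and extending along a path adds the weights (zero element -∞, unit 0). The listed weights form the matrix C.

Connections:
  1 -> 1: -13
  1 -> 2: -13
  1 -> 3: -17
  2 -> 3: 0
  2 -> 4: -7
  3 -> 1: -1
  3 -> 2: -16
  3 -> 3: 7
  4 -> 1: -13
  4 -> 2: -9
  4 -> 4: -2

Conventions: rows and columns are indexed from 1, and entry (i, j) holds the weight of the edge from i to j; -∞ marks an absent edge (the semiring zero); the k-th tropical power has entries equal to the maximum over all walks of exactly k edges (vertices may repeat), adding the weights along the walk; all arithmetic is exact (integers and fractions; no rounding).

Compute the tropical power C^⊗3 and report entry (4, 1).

C^⊗2:
  [-18, -26, -10, -20]
  [-1, -16, 7, -9]
  [6, -9, 14, -23]
  [-15, -11, -9, -4]
C^⊗3:
  [-11, -26, -3, -22]
  [6, -9, 14, -11]
  [13, -2, 21, -16]
  [-10, -13, -2, -6]
Key observation: the optimum is the walk 4->2->3->1, with weight (-9) + 0 + (-1) = -10.
Optimal value attained by: walk 4->2->3->1.
Answer: (C^⊗3)[4][1] = -10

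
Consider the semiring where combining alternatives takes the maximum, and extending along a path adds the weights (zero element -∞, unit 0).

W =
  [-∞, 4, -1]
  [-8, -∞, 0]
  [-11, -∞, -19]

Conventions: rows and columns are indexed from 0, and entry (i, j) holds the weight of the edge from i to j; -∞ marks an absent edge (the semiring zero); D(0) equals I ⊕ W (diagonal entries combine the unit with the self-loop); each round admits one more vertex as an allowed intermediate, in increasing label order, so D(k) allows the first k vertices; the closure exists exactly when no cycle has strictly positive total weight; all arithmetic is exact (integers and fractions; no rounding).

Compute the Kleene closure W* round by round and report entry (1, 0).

D(0):
  [0, 4, -1]
  [-8, 0, 0]
  [-11, -∞, 0]
D(1):
  [0, 4, -1]
  [-8, 0, 0]
  [-11, -7, 0]
D(2):
  [0, 4, 4]
  [-8, 0, 0]
  [-11, -7, 0]
D(3):
  [0, 4, 4]
  [-8, 0, 0]
  [-11, -7, 0]
Answer: W*[1][0] = -8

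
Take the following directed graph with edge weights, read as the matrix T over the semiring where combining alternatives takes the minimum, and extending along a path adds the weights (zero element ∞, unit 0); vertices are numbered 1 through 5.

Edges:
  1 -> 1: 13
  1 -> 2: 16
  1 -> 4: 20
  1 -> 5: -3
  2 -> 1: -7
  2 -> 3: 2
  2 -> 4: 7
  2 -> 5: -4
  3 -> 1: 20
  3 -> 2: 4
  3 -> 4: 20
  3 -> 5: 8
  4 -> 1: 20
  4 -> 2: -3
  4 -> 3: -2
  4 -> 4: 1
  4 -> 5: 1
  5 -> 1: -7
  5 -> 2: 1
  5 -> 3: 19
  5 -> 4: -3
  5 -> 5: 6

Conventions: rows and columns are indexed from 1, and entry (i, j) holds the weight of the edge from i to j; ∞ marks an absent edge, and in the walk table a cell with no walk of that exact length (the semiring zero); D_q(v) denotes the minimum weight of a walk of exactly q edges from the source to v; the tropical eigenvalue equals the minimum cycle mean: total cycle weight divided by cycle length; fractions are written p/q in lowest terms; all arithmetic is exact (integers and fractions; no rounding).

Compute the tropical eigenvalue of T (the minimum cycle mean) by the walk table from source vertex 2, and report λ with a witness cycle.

q=0: [∞, 0, ∞, ∞, ∞]
q=1: [-7, ∞, 2, 7, -4]
q=2: [-11, -3, 5, -7, -10]
q=3: [-17, -10, -9, -13, -14]
q=4: [-21, -16, -15, -17, -20]
q=5: [-27, -20, -19, -23, -24]
Optimal cycle mean attained by: cycle 1->5->1, total (-3) + (-7), length 2.
Answer: λ = -5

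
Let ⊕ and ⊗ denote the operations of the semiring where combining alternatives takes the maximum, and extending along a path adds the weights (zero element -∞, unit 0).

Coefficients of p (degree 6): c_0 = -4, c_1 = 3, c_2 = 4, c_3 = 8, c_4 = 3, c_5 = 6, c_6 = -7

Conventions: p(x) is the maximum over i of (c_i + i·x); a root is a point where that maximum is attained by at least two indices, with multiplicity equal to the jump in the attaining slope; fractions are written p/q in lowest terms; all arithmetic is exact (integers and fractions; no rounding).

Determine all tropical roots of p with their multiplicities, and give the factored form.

hull edge (i=0, c=-4) to (i=1, c=3): slope 7, span 1
hull edge (i=1, c=3) to (i=3, c=8): slope 5/2, span 2
hull edge (i=3, c=8) to (i=5, c=6): slope -1, span 2
hull edge (i=5, c=6) to (i=6, c=-7): slope -13, span 1
Factored form: p(x) = -7 ⊗ (x ⊕ (-7)) ⊗ (x ⊕ (-5/2)) ⊗ (x ⊕ (-5/2)) ⊗ (x ⊕ 1) ⊗ (x ⊕ 1) ⊗ (x ⊕ 13)
Answer: roots = -7 (mult 1), -5/2 (mult 2), 1 (mult 2), 13 (mult 1)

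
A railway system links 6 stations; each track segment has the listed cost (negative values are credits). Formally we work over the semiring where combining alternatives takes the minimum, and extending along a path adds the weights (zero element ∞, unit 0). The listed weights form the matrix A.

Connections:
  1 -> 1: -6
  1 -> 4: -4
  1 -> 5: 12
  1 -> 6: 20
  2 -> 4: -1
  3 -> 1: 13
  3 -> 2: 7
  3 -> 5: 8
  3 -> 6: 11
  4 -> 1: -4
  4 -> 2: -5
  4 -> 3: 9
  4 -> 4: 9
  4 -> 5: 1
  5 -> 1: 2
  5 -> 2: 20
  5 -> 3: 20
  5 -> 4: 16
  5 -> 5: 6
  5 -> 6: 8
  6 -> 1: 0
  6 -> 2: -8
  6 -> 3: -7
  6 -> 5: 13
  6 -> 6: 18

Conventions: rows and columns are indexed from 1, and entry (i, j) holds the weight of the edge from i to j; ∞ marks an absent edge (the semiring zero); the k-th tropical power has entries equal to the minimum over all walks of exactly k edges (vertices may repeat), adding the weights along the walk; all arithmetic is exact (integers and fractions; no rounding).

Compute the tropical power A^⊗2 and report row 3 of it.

A^⊗2:
  [-12, -9, 5, -10, -3, 14]
  [-5, -6, 8, 8, 0, ∞]
  [7, 3, 4, 6, 14, 16]
  [-10, 4, 18, -8, 7, 9]
  [-4, 0, 1, -2, 12, 14]
  [-6, 0, 11, -9, 1, 4]
Answer: row 3 of A^⊗2 = [7, 3, 4, 6, 14, 16]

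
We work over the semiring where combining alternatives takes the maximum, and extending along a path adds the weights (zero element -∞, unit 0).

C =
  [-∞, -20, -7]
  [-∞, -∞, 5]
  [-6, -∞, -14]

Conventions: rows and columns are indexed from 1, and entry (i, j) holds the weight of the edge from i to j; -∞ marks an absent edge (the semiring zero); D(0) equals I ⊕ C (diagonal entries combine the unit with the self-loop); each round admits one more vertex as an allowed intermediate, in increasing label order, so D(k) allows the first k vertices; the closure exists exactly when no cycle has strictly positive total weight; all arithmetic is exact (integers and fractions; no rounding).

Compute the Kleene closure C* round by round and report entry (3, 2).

D(0):
  [0, -20, -7]
  [-∞, 0, 5]
  [-6, -∞, 0]
D(1):
  [0, -20, -7]
  [-∞, 0, 5]
  [-6, -26, 0]
D(2):
  [0, -20, -7]
  [-∞, 0, 5]
  [-6, -26, 0]
D(3):
  [0, -20, -7]
  [-1, 0, 5]
  [-6, -26, 0]
Answer: C*[3][2] = -26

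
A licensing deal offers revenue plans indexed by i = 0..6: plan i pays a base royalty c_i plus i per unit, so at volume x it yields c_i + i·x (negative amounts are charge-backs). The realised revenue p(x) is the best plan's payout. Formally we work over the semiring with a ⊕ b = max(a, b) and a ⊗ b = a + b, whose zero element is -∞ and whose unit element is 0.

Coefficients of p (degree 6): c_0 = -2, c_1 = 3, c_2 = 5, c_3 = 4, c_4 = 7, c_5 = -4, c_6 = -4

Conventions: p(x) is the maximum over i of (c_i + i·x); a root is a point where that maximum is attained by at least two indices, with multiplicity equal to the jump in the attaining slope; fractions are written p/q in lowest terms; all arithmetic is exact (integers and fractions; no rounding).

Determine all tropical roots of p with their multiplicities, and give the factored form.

hull edge (i=0, c=-2) to (i=1, c=3): slope 5, span 1
hull edge (i=1, c=3) to (i=2, c=5): slope 2, span 1
hull edge (i=2, c=5) to (i=4, c=7): slope 1, span 2
hull edge (i=4, c=7) to (i=6, c=-4): slope -11/2, span 2
Factored form: p(x) = -4 ⊗ (x ⊕ (-5)) ⊗ (x ⊕ (-2)) ⊗ (x ⊕ (-1)) ⊗ (x ⊕ (-1)) ⊗ (x ⊕ 11/2) ⊗ (x ⊕ 11/2)
Answer: roots = -5 (mult 1), -2 (mult 1), -1 (mult 2), 11/2 (mult 2)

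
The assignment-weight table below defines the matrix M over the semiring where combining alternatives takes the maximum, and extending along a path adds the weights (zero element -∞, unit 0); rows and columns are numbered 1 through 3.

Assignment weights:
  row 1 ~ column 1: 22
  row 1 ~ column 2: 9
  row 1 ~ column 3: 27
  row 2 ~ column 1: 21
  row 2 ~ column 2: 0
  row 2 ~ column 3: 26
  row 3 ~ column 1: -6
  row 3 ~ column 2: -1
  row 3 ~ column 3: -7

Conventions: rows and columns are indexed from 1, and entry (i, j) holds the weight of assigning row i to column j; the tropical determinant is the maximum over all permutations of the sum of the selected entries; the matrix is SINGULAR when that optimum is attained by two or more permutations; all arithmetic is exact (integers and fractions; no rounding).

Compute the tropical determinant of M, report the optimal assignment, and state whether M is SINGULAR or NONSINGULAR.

σ = (1, 2, 3): 22 + 0 + (-7) = 15
σ = (1, 3, 2): 22 + 26 + (-1) = 47
σ = (2, 1, 3): 9 + 21 + (-7) = 23
σ = (2, 3, 1): 9 + 26 + (-6) = 29
σ = (3, 1, 2): 27 + 21 + (-1) = 47
σ = (3, 2, 1): 27 + 0 + (-6) = 21
Optimal value attained by: σ = (1, 3, 2).
Answer: det⊕(M) = 47; verdict: SINGULAR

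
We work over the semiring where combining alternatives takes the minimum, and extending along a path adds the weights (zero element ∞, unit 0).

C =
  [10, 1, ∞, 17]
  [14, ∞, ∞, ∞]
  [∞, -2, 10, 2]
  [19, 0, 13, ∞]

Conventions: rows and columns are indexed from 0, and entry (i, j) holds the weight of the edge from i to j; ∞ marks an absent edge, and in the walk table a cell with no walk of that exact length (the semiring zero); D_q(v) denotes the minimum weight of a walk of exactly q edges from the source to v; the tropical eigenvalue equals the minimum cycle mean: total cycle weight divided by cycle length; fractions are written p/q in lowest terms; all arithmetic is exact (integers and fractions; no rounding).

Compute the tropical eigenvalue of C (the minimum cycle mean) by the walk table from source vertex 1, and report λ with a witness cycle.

q=0: [∞, 0, ∞, ∞]
q=1: [14, ∞, ∞, ∞]
q=2: [24, 15, ∞, 31]
q=3: [29, 25, 44, 41]
q=4: [39, 30, 54, 46]
Optimal cycle mean attained by: cycle 0->1->0, total 1 + 14, length 2.
Answer: λ = 15/2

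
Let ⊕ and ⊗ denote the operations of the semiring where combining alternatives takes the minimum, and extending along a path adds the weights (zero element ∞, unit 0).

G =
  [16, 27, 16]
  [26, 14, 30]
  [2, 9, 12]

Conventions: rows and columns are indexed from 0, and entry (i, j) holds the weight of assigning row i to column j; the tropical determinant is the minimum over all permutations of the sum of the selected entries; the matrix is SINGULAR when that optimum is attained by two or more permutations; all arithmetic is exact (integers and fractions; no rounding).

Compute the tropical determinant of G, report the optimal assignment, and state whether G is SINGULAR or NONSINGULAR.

σ = (0, 1, 2): 16 + 14 + 12 = 42
σ = (0, 2, 1): 16 + 30 + 9 = 55
σ = (1, 0, 2): 27 + 26 + 12 = 65
σ = (1, 2, 0): 27 + 30 + 2 = 59
σ = (2, 0, 1): 16 + 26 + 9 = 51
σ = (2, 1, 0): 16 + 14 + 2 = 32
Optimal value attained by: σ = (2, 1, 0).
Answer: det⊕(G) = 32; verdict: NONSINGULAR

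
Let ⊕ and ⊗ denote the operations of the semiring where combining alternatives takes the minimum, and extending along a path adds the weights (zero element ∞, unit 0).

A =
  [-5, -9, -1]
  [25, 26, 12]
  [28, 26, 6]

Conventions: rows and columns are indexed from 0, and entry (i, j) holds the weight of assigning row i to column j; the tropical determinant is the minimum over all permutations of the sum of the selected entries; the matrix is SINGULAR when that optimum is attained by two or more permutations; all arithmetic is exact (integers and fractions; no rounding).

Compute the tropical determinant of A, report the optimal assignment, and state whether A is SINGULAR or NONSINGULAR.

σ = (0, 1, 2): (-5) + 26 + 6 = 27
σ = (0, 2, 1): (-5) + 12 + 26 = 33
σ = (1, 0, 2): (-9) + 25 + 6 = 22
σ = (1, 2, 0): (-9) + 12 + 28 = 31
σ = (2, 0, 1): (-1) + 25 + 26 = 50
σ = (2, 1, 0): (-1) + 26 + 28 = 53
Optimal value attained by: σ = (1, 0, 2).
Answer: det⊕(A) = 22; verdict: NONSINGULAR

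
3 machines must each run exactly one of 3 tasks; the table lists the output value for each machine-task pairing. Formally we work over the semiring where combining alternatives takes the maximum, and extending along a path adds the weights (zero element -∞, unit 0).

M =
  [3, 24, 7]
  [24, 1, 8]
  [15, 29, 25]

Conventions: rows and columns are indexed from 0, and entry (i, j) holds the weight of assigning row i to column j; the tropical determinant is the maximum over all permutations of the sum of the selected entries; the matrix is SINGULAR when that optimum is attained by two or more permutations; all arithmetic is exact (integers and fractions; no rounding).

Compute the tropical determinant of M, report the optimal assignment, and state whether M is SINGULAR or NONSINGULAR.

σ = (0, 1, 2): 3 + 1 + 25 = 29
σ = (0, 2, 1): 3 + 8 + 29 = 40
σ = (1, 0, 2): 24 + 24 + 25 = 73
σ = (1, 2, 0): 24 + 8 + 15 = 47
σ = (2, 0, 1): 7 + 24 + 29 = 60
σ = (2, 1, 0): 7 + 1 + 15 = 23
Optimal value attained by: σ = (1, 0, 2).
Answer: det⊕(M) = 73; verdict: NONSINGULAR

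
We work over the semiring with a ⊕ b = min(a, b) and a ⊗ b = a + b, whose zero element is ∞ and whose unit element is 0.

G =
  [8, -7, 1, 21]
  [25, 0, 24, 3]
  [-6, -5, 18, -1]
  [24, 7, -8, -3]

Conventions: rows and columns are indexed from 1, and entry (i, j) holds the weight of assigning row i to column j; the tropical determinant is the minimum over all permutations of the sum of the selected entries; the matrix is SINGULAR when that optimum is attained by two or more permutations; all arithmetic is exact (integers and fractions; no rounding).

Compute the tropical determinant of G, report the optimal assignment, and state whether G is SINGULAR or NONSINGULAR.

σ = (1, 2, 3, 4): 8 + 0 + 18 + (-3) = 23
σ = (1, 2, 4, 3): 8 + 0 + (-1) + (-8) = -1
σ = (1, 3, 2, 4): 8 + 24 + (-5) + (-3) = 24
σ = (1, 3, 4, 2): 8 + 24 + (-1) + 7 = 38
σ = (1, 4, 2, 3): 8 + 3 + (-5) + (-8) = -2
σ = (1, 4, 3, 2): 8 + 3 + 18 + 7 = 36
σ = (2, 1, 3, 4): (-7) + 25 + 18 + (-3) = 33
σ = (2, 1, 4, 3): (-7) + 25 + (-1) + (-8) = 9
σ = (2, 3, 1, 4): (-7) + 24 + (-6) + (-3) = 8
σ = (2, 3, 4, 1): (-7) + 24 + (-1) + 24 = 40
σ = (2, 4, 1, 3): (-7) + 3 + (-6) + (-8) = -18
σ = (2, 4, 3, 1): (-7) + 3 + 18 + 24 = 38
σ = (3, 1, 2, 4): 1 + 25 + (-5) + (-3) = 18
σ = (3, 1, 4, 2): 1 + 25 + (-1) + 7 = 32
σ = (3, 2, 1, 4): 1 + 0 + (-6) + (-3) = -8
σ = (3, 2, 4, 1): 1 + 0 + (-1) + 24 = 24
σ = (3, 4, 1, 2): 1 + 3 + (-6) + 7 = 5
σ = (3, 4, 2, 1): 1 + 3 + (-5) + 24 = 23
σ = (4, 1, 2, 3): 21 + 25 + (-5) + (-8) = 33
σ = (4, 1, 3, 2): 21 + 25 + 18 + 7 = 71
σ = (4, 2, 1, 3): 21 + 0 + (-6) + (-8) = 7
σ = (4, 2, 3, 1): 21 + 0 + 18 + 24 = 63
σ = (4, 3, 1, 2): 21 + 24 + (-6) + 7 = 46
σ = (4, 3, 2, 1): 21 + 24 + (-5) + 24 = 64
Optimal value attained by: σ = (2, 4, 1, 3).
Answer: det⊕(G) = -18; verdict: NONSINGULAR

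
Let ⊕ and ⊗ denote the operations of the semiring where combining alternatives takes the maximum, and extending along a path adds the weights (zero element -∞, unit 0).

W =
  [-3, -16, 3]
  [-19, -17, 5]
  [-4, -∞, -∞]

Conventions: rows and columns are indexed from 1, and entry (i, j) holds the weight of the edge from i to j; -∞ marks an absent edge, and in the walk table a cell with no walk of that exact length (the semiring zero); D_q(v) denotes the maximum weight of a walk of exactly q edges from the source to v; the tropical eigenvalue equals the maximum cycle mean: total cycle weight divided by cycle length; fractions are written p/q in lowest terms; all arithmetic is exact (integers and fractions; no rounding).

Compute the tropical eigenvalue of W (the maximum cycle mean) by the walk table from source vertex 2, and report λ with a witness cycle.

q=0: [-∞, 0, -∞]
q=1: [-19, -17, 5]
q=2: [1, -34, -12]
q=3: [-2, -15, 4]
Optimal cycle mean attained by: cycle 1->3->1, total 3 + (-4), length 2.
Answer: λ = -1/2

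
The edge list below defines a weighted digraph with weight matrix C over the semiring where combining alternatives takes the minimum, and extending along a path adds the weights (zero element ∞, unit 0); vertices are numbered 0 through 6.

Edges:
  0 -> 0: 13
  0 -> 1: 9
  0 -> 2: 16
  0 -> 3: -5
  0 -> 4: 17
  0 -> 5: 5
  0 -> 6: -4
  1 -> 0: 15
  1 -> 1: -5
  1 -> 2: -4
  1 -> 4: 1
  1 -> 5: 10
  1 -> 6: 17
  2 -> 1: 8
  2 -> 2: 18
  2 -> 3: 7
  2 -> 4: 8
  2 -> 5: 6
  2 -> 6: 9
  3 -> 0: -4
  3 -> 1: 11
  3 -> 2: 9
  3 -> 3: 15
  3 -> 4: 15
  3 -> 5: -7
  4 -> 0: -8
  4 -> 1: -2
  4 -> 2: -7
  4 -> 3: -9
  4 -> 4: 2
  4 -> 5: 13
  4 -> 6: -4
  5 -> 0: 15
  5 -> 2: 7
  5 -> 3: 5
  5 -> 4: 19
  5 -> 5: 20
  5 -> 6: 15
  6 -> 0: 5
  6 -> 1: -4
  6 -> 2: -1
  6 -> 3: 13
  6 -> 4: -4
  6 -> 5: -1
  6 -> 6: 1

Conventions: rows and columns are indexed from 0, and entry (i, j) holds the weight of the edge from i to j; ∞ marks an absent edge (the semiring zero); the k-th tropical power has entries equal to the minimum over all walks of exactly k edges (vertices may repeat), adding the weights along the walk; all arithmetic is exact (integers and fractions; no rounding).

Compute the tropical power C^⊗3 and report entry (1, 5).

C^⊗2:
  [-9, -8, -5, 8, -8, -12, -3]
  [-7, -10, -9, -8, -4, 2, -3]
  [0, 3, 1, -1, 5, 0, 4]
  [7, 5, 0, -9, 12, 1, -8]
  [-13, -8, -6, -13, -8, -16, -12]
  [1, 11, 12, 10, 11, -2, 11]
  [-12, -9, -11, -13, -3, 0, -8]
C^⊗3:
  [-16, -13, -15, -17, -7, -4, -13]
  [-12, -15, -14, -13, -9, -15, -11]
  [-5, -2, -2, -5, 0, -8, -4]
  [-13, -12, -9, 2, -12, -16, -7]
  [-17, -16, -15, -18, -16, -20, -17]
  [3, 6, 4, -4, 7, 3, -3]
  [-17, -14, -13, -17, -12, -20, -16]
Key observation: the optimum is the walk 1->4->3->5, with weight 1 + (-9) + (-7) = -15.
Optimal value attained by: walk 1->4->3->5.
Answer: (C^⊗3)[1][5] = -15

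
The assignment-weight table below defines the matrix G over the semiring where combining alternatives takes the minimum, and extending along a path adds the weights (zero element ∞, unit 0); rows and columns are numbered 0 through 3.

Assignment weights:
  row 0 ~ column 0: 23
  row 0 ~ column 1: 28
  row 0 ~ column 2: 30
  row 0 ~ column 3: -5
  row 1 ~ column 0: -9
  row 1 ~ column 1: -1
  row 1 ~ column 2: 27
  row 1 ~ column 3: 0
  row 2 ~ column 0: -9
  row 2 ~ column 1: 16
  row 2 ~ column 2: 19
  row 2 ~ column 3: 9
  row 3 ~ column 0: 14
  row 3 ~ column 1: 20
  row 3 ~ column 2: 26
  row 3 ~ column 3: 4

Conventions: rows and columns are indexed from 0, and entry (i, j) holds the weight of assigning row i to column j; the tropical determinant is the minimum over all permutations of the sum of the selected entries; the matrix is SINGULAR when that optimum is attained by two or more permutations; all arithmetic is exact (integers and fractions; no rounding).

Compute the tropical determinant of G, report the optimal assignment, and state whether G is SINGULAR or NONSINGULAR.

σ = (0, 1, 2, 3): 23 + (-1) + 19 + 4 = 45
σ = (0, 1, 3, 2): 23 + (-1) + 9 + 26 = 57
σ = (0, 2, 1, 3): 23 + 27 + 16 + 4 = 70
σ = (0, 2, 3, 1): 23 + 27 + 9 + 20 = 79
σ = (0, 3, 1, 2): 23 + 0 + 16 + 26 = 65
σ = (0, 3, 2, 1): 23 + 0 + 19 + 20 = 62
σ = (1, 0, 2, 3): 28 + (-9) + 19 + 4 = 42
σ = (1, 0, 3, 2): 28 + (-9) + 9 + 26 = 54
σ = (1, 2, 0, 3): 28 + 27 + (-9) + 4 = 50
σ = (1, 2, 3, 0): 28 + 27 + 9 + 14 = 78
σ = (1, 3, 0, 2): 28 + 0 + (-9) + 26 = 45
σ = (1, 3, 2, 0): 28 + 0 + 19 + 14 = 61
σ = (2, 0, 1, 3): 30 + (-9) + 16 + 4 = 41
σ = (2, 0, 3, 1): 30 + (-9) + 9 + 20 = 50
σ = (2, 1, 0, 3): 30 + (-1) + (-9) + 4 = 24
σ = (2, 1, 3, 0): 30 + (-1) + 9 + 14 = 52
σ = (2, 3, 0, 1): 30 + 0 + (-9) + 20 = 41
σ = (2, 3, 1, 0): 30 + 0 + 16 + 14 = 60
σ = (3, 0, 1, 2): (-5) + (-9) + 16 + 26 = 28
σ = (3, 0, 2, 1): (-5) + (-9) + 19 + 20 = 25
σ = (3, 1, 0, 2): (-5) + (-1) + (-9) + 26 = 11
σ = (3, 1, 2, 0): (-5) + (-1) + 19 + 14 = 27
σ = (3, 2, 0, 1): (-5) + 27 + (-9) + 20 = 33
σ = (3, 2, 1, 0): (-5) + 27 + 16 + 14 = 52
Optimal value attained by: σ = (3, 1, 0, 2).
Answer: det⊕(G) = 11; verdict: NONSINGULAR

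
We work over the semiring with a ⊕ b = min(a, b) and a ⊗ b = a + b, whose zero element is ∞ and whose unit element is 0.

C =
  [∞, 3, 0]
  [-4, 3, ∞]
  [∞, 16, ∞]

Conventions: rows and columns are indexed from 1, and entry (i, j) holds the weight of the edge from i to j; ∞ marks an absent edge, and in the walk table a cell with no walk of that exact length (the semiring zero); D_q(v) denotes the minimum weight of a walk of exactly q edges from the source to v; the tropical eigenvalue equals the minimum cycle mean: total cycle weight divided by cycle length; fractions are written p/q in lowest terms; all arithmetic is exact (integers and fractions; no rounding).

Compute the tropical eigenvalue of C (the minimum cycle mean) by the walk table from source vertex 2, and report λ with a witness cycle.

q=0: [∞, 0, ∞]
q=1: [-4, 3, ∞]
q=2: [-1, -1, -4]
q=3: [-5, 2, -1]
Optimal cycle mean attained by: cycle 1->2->1, total 3 + (-4), length 2.
Answer: λ = -1/2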